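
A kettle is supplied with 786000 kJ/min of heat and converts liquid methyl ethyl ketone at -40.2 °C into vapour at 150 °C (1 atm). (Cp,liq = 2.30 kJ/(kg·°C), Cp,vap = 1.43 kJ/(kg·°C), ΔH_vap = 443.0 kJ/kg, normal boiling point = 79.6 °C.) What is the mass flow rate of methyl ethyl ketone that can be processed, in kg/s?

ṁ = 16.0 kg/s

Δh = 2.30×(79.6−-40.2) + 443.0 + 1.43×(150−79.6) = 819.21 kJ/kg
Q = 786000 kJ/min = 13100 kJ/s = 13100 kJ/s
ṁ = Q/Δh = 13100 / 819.21 = 15.991 kg/s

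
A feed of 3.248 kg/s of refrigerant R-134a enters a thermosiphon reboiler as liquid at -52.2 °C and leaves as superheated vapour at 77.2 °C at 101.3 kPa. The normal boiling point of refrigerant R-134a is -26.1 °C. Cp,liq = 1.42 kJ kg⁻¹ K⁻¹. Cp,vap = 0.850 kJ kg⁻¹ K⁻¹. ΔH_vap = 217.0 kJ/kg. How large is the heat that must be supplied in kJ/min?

liquid -52.2→-26.1 °C: 37.062 kJ/kg
vaporisation at -26.1 °C: 217 kJ/kg
vapour -26.1→77.2 °C: 87.805 kJ/kg
Δh = 37.062 + 217 + 87.805 = 341.87 kJ/kg
Q = ṁ·Δh = 3.248 kg/s × 341.87 kJ/kg = 1110.4 kJ/s
|Q| = 1110.4 kW = 66623 kJ/min

Q = 66600 kJ/min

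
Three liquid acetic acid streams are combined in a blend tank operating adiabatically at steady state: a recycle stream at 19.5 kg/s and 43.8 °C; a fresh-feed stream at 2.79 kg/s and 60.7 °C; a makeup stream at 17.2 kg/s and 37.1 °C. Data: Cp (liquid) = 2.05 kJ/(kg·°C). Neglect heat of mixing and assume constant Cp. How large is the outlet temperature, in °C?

T_out = 42.1 °C

Adiabatic, steady state ⇒ Σ ṁᵢCp,ᵢ(T_out − Tᵢ) = 0
Σ ṁᵢCp,ᵢTᵢ = 19.5×2.05×43.8 + 2.79×2.05×60.7 + 17.2×2.05×37.1 = 3406.2
Σ ṁᵢCp,ᵢ = 19.5×2.05 + 2.79×2.05 + 17.2×2.05 = 80.954
T_out = 3406.2 / 80.954 = 42.076 °C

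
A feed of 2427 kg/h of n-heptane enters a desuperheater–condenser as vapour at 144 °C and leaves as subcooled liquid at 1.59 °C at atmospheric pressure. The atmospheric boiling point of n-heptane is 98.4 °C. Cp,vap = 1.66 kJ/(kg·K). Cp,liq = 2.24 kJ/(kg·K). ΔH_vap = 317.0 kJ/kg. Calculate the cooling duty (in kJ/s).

Q_c = 411 kJ/s

vapour 144→98.4 °C: -75.696 kJ/kg
condensation at 98.4 °C: -317 kJ/kg
liquid 98.4→1.59 °C: -216.85 kJ/kg
Δh = -75.696 + -317 + -216.85 = -609.55 kJ/kg
Q = ṁ·Δh = 2427 kg/h × -609.55 kJ/kg = -1.4794e+06 kJ/h
|Q| = 410.94 kW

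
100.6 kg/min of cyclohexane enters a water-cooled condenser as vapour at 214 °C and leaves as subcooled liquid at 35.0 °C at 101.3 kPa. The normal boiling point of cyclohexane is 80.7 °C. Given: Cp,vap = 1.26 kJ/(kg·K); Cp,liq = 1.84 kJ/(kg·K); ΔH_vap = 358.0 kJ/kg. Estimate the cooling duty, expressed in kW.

vapour 214→80.7 °C: -167.96 kJ/kg
condensation at 80.7 °C: -358 kJ/kg
liquid 80.7→35.0 °C: -84.088 kJ/kg
Δh = -167.96 + -358 + -84.088 = -610.05 kJ/kg
Q = ṁ·Δh = 100.6 kg/min × -610.05 kJ/kg = -61371 kJ/min
|Q| = 1022.8 kW

Q_c = 1020 kW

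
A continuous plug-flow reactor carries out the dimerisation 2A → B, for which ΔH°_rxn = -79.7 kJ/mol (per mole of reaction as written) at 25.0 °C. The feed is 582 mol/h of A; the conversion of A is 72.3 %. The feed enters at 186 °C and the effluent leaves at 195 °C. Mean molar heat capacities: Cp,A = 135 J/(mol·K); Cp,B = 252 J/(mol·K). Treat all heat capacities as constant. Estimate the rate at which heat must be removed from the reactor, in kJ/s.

Q_out = 4.64 kJ/s

Extent of reaction ξ = 0.723 × 582 / 2 = 210.39 mol/h
Reaction term: ξ·ΔH°_rxn = 210.39 × -79.7 = -16768 kJ/h
Sensible, feed 186→25 °C: -12650 kJ/h
Outlet flows (mol/h): A 161.21, B 210.39
Sensible, products 25→195 °C: 12713 kJ/h
Q = ΔH = -16705 kJ/h = -4.6403 kW
Heat removed = 4.6403 kJ/s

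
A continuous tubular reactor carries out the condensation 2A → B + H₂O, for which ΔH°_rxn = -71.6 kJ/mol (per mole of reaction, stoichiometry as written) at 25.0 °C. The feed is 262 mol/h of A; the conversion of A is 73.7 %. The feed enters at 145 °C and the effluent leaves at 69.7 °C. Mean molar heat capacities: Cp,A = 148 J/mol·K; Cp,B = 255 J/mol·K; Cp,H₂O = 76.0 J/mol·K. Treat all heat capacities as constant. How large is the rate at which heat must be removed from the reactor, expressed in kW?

Extent of reaction ξ = 0.737 × 262 / 2 = 96.547 mol/h
Reaction term: ξ·ΔH°_rxn = 96.547 × -71.6 = -6912.8 kJ/h
Sensible, feed 145→25 °C: -4653.1 kJ/h
Outlet flows (mol/h): A 68.906, B 96.547, H₂O 96.547
Sensible, products 25→69.7 °C: 1884.3 kJ/h
Q = ΔH = -9681.6 kJ/h = -2.6893 kW
Heat removed = 2.6893 kW

Q_out = 2.69 kW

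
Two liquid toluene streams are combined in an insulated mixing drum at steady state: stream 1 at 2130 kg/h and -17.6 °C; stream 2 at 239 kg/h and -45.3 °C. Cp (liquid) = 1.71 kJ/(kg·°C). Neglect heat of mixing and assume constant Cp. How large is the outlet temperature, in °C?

Energy balance with Q = 0: Σ ṁᵢCp,ᵢ(T_out − Tᵢ) = 0
T_out = Σ ṁᵢCp,ᵢTᵢ / Σ ṁᵢCp,ᵢ
      = -82618 / 4051 = -20.395 °C

T_out = -20.4 °C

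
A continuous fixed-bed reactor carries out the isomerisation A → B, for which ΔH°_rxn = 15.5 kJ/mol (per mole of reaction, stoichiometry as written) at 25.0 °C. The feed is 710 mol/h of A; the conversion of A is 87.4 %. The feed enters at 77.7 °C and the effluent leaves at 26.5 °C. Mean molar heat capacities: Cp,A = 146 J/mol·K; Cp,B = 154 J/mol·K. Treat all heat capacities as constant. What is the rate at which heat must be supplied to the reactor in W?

Q_in = 1200 W

Extent of reaction ξ = 0.874 × 710 = 620.54 mol/h
Reaction term: ξ·ΔH°_rxn = 620.54 × 15.5 = 9618.4 kJ/h
Sensible, feed 77.7→25 °C: -5462.9 kJ/h
Outlet flows (mol/h): A 89.46, B 620.54
Sensible, products 25→26.5 °C: 162.94 kJ/h
Q = ΔH = 4318.4 kJ/h = 1.1996 kW
Heat supplied = 1199.6 W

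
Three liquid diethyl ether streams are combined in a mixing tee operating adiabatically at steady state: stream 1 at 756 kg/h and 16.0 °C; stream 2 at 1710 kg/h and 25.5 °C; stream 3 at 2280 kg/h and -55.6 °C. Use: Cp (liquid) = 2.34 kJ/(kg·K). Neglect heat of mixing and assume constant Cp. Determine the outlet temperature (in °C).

T_out = -15.0 °C

Adiabatic, steady state ⇒ Σ ṁᵢCp,ᵢ(T_out − Tᵢ) = 0
Σ ṁᵢCp,ᵢTᵢ = 756×2.34×16.0 + 1710×2.34×25.5 + 2280×2.34×-55.6 = -166300
Σ ṁᵢCp,ᵢ = 756×2.34 + 1710×2.34 + 2280×2.34 = 11106
T_out = -166300 / 11106 = -14.974 °C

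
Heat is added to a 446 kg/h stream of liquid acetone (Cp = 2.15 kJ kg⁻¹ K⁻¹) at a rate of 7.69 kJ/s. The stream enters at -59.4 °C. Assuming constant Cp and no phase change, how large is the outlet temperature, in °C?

Q = 7.69 kJ/s = 27684 kJ/h
ΔT = Q/(ṁ·Cp) = 27684/(446×2.15) = 28.871 K
T_out = -59.4 + 28.871 = -30.529 °C

T_out = -30.5 °C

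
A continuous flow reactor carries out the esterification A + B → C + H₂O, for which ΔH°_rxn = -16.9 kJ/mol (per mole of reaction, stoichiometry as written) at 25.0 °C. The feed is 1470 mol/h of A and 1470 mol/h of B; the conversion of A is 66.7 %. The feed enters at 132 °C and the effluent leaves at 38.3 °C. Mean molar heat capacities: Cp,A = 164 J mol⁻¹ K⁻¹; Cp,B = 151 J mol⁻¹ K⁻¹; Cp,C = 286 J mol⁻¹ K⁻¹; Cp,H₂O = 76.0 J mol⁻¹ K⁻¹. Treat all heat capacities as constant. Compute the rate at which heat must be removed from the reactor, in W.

Extent of reaction ξ = 0.667 × 1470 = 980.49 mol/h
Reaction term: ξ·ΔH°_rxn = 980.49 × -16.9 = -16570 kJ/h
Sensible, feed 132→25 °C: -49546 kJ/h
Outlet flows (mol/h): A 489.51, B 489.51, C 980.49, H₂O 980.49
Sensible, products 25→38.3 °C: 6771.5 kJ/h
Q = ΔH = -59345 kJ/h = -16.485 kW
Heat removed = 16485 W

Q_out = 16500 W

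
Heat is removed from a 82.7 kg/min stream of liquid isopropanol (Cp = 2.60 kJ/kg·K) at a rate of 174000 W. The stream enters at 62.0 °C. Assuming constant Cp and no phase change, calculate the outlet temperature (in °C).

Q = 174000 W = 10440 kJ/min
ΔT = Q/(ṁ·Cp) = 10440/(82.7×2.60) = 48.554 K
T_out = 62.0 − 48.554 = 13.446 °C

T_out = 13.4 °C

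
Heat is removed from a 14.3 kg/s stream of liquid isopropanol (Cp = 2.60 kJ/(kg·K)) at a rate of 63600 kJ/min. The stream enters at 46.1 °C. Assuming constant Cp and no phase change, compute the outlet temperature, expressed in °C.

Q = 63600 kJ/min = 1060 kJ/s
ΔT = Q/(ṁ·Cp) = 1060/(14.3×2.60) = 28.51 K
T_out = 46.1 − 28.51 = 17.59 °C

T_out = 17.6 °C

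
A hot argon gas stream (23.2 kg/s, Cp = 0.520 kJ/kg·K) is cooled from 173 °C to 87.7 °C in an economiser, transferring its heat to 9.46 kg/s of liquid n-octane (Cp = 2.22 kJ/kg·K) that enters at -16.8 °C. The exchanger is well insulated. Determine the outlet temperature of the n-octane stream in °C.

T_c,out = 32.2 °C

Heat released by hot stream: Q = 23.2 × 0.520 × (173 − 87.7) = 1029.1 kJ/s
Energy balance on cold side (adiabatic exchanger): Q = ṁ_c·Cp_c·(T_c,out − T_c,in)
T_c,out = -16.8 + 1029.1/(9.46 × 2.22) = 32.2 °C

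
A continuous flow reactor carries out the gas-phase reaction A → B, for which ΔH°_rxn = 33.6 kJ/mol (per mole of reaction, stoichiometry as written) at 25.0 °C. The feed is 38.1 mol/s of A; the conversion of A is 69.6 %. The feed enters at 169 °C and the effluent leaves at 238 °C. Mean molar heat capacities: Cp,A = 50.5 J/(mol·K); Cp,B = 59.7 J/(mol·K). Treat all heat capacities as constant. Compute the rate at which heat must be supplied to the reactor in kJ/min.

Q_in = 64500 kJ/min

Extent of reaction ξ = 0.696 × 38.1 = 26.518 mol/s
Reaction term: ξ·ΔH°_rxn = 26.518 × 33.6 = 890.99 kJ/s
Sensible, feed 169→25 °C: -277.06 kJ/s
Outlet flows (mol/s): A 11.582, B 26.518
Sensible, products 25→238 °C: 461.79 kJ/s
Q = ΔH = 1075.7 kJ/s = 1075.7 kW
Heat supplied = 64543 kJ/min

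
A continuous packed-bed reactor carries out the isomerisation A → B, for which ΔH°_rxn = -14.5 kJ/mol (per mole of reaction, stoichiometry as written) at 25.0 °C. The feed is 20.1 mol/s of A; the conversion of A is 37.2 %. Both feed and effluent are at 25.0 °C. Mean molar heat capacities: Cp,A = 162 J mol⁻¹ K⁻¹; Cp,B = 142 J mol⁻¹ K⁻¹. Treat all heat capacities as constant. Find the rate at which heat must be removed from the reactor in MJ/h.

Q_out = 390 MJ/h

Extent of reaction ξ = 0.372 × 20.1 = 7.4772 mol/s
Reaction term: ξ·ΔH°_rxn = 7.4772 × -14.5 = -108.42 kJ/s
Q = ΔH = -108.42 kJ/s = -108.42 kW
Heat removed = 390.31 MJ/h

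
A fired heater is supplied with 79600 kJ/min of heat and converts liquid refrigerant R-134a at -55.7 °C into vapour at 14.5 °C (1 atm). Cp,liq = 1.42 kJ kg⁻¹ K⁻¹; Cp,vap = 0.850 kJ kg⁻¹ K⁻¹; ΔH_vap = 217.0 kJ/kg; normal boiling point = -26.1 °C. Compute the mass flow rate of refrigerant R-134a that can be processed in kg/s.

Δh = 1.42×(-26.1−-55.7) + 217.0 + 0.850×(14.5−-26.1) = 293.54 kJ/kg
Q = 79600 kJ/min = 1326.7 kJ/s = 1326.7 kJ/s
ṁ = Q/Δh = 1326.7 / 293.54 = 4.5195 kg/s

ṁ = 4.52 kg/s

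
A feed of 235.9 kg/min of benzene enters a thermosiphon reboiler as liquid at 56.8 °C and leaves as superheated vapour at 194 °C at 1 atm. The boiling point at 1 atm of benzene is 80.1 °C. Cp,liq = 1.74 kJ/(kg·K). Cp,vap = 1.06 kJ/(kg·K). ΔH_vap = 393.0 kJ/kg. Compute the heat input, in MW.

Q = 2.18 MW

liquid 56.8→80.1 °C: 40.542 kJ/kg
vaporisation at 80.1 °C: 393 kJ/kg
vapour 80.1→194 °C: 120.73 kJ/kg
Δh = 40.542 + 393 + 120.73 = 554.28 kJ/kg
Q = ṁ·Δh = 235.9 kg/min × 554.28 kJ/kg = 130750 kJ/min
|Q| = 2179.2 kW = 2.1792 MW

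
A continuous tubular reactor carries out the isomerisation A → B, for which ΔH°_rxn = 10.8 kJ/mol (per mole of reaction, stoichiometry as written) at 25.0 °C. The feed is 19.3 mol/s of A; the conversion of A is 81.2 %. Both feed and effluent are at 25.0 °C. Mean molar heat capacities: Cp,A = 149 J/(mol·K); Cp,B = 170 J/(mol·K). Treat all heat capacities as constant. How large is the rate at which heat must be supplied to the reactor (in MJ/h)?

Extent of reaction ξ = 0.812 × 19.3 = 15.672 mol/s
Reaction term: ξ·ΔH°_rxn = 15.672 × 10.8 = 169.25 kJ/s
Q = ΔH = 169.25 kJ/s = 169.25 kW
Heat supplied = 609.31 MJ/h

Q_in = 609 MJ/h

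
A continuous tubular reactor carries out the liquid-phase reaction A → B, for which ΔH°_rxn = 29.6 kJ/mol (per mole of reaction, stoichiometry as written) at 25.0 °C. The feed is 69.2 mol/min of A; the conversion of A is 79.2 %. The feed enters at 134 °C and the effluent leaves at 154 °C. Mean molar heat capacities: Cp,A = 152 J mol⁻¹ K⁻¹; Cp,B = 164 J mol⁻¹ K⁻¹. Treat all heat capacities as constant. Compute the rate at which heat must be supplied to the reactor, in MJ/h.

Extent of reaction ξ = 0.792 × 69.2 = 54.806 mol/min
Reaction term: ξ·ΔH°_rxn = 54.806 × 29.6 = 1622.3 kJ/min
Sensible, feed 134→25 °C: -1146.5 kJ/min
Outlet flows (mol/min): A 14.394, B 54.806
Sensible, products 25→154 °C: 1441.7 kJ/min
Q = ΔH = 1917.5 kJ/min = 31.958 kW
Heat supplied = 115.05 MJ/h

Q_in = 115 MJ/h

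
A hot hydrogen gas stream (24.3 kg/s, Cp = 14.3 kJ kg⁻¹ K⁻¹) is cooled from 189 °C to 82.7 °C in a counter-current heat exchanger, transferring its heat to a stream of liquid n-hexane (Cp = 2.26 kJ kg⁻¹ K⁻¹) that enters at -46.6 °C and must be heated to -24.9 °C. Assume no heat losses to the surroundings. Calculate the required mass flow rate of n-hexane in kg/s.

Heat released by hot stream: Q = 24.3 × 14.3 × (189 − 82.7) = 36938 kJ/s
Energy balance on cold side (adiabatic exchanger): Q = ṁ_c·Cp_c·(T_c,out − T_c,in)
ṁ_c = 36938 / [2.26 × (-24.9 − -46.6)] = 753.19 kg/s

ṁ_c = 753 kg/s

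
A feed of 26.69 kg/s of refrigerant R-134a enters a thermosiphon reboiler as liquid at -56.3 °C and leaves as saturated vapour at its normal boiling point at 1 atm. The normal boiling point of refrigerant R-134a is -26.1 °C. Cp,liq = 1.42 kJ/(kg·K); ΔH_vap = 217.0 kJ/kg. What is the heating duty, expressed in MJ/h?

liquid -56.3→-26.1 °C: 42.884 kJ/kg
vaporisation at -26.1 °C: 217 kJ/kg
Δh = 42.884 + 217 = 259.88 kJ/kg
Q = ṁ·Δh = 26.69 kg/s × 259.88 kJ/kg = 6936.3 kJ/s
|Q| = 6936.3 kW = 24971 MJ/h

Q = 25000 MJ/h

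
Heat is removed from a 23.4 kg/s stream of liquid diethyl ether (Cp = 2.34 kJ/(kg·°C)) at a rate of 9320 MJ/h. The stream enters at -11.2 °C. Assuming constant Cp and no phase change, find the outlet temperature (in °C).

Q = 9320 MJ/h = 2588.9 kJ/s
ΔT = Q/(ṁ·Cp) = 2588.9/(23.4×2.34) = 47.28 K
T_out = -11.2 − 47.28 = -58.48 °C

T_out = -58.5 °C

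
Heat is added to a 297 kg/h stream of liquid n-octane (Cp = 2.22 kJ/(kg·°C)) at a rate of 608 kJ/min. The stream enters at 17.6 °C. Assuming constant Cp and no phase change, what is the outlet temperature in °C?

Q = 608 kJ/min = 36480 kJ/h
ΔT = Q/(ṁ·Cp) = 36480/(297×2.22) = 55.328 K
T_out = 17.6 + 55.328 = 72.928 °C

T_out = 72.9 °C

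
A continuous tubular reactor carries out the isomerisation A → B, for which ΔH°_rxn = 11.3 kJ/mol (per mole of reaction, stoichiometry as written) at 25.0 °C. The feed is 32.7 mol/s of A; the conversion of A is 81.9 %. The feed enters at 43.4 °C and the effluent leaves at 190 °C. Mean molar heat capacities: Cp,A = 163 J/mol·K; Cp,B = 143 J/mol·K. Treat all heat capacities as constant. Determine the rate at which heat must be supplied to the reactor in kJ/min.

Q_in = 59700 kJ/min

Extent of reaction ξ = 0.819 × 32.7 = 26.781 mol/s
Reaction term: ξ·ΔH°_rxn = 26.781 × 11.3 = 302.63 kJ/s
Sensible, feed 43.4→25 °C: -98.074 kJ/s
Outlet flows (mol/s): A 5.9187, B 26.781
Sensible, products 25→190 °C: 791.09 kJ/s
Q = ΔH = 995.64 kJ/s = 995.64 kW
Heat supplied = 59739 kJ/min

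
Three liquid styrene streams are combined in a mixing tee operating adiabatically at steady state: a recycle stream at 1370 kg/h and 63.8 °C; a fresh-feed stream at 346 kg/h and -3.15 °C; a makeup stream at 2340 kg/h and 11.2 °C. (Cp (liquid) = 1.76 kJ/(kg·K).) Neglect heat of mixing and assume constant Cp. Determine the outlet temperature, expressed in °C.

T_out = 27.7 °C

Energy balance with Q = 0: Σ ṁᵢCp,ᵢ(T_out − Tᵢ) = 0
Σ ṁᵢCp,ᵢTᵢ = 1370×1.76×63.8 + 346×1.76×-3.15 + 2340×1.76×11.2 = 198040
Σ ṁᵢCp,ᵢ = 1370×1.76 + 346×1.76 + 2340×1.76 = 7138.6
T_out = 198040 / 7138.6 = 27.743 °C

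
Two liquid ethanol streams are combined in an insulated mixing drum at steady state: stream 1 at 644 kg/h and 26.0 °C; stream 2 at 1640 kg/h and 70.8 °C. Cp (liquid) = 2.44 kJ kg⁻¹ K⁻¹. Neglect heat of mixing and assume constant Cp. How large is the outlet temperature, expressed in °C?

Adiabatic, steady state ⇒ Σ ṁᵢCp,ᵢ(T_out − Tᵢ) = 0
Σ ṁᵢCp,ᵢTᵢ = 644×2.44×26.0 + 1640×2.44×70.8 = 324170
Σ ṁᵢCp,ᵢ = 644×2.44 + 1640×2.44 = 5573
T_out = 324170 / 5573 = 58.168 °C

T_out = 58.2 °C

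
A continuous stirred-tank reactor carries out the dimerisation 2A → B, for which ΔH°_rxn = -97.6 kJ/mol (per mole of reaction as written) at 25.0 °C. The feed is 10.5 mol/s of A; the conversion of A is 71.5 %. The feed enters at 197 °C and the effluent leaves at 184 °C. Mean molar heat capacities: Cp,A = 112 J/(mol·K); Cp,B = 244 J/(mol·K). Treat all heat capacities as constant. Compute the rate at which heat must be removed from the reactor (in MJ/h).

Q_out = 1330 MJ/h

Extent of reaction ξ = 0.715 × 10.5 / 2 = 3.7537 mol/s
Reaction term: ξ·ΔH°_rxn = 3.7537 × -97.6 = -366.37 kJ/s
Sensible, feed 197→25 °C: -202.27 kJ/s
Outlet flows (mol/s): A 2.9925, B 3.7537
Sensible, products 25→184 °C: 198.92 kJ/s
Q = ΔH = -369.72 kJ/s = -369.72 kW
Heat removed = 1331 MJ/h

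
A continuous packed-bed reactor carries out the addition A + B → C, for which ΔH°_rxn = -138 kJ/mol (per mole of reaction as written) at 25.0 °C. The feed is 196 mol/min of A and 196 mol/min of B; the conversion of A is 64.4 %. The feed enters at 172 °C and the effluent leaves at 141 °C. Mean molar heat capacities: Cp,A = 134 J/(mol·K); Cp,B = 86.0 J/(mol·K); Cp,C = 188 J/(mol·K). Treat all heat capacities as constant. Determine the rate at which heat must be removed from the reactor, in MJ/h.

Q_out = 1150 MJ/h

Extent of reaction ξ = 0.644 × 196 = 126.22 mol/min
Reaction term: ξ·ΔH°_rxn = 126.22 × -138 = -17419 kJ/min
Sensible, feed 172→25 °C: -6338.6 kJ/min
Outlet flows (mol/min): A 69.776, B 69.776, C 126.22
Sensible, products 25→141 °C: 4533.4 kJ/min
Q = ΔH = -19224 kJ/min = -320.4 kW
Heat removed = 1153.5 MJ/h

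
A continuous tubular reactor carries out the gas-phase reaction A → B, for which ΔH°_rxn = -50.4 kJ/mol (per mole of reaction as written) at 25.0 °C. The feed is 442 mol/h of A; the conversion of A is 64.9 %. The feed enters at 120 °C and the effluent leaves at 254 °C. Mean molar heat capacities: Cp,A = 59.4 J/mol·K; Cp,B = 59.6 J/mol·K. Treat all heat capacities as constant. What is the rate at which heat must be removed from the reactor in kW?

Extent of reaction ξ = 0.649 × 442 = 286.86 mol/h
Reaction term: ξ·ΔH°_rxn = 286.86 × -50.4 = -14458 kJ/h
Sensible, feed 120→25 °C: -2494.2 kJ/h
Outlet flows (mol/h): A 155.14, B 286.86
Sensible, products 25→254 °C: 6025.5 kJ/h
Q = ΔH = -10926 kJ/h = -3.0351 kW
Heat removed = 3.0351 kW

Q_out = 3.04 kW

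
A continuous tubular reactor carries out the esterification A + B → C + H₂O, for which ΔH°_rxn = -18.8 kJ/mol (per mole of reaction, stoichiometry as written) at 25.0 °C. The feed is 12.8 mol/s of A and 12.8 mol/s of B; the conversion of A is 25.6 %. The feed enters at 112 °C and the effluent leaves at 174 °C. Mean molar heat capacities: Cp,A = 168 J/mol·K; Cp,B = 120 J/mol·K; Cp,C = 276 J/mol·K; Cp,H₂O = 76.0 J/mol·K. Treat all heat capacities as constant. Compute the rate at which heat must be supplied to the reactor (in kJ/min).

Q_in = 11900 kJ/min

Extent of reaction ξ = 0.256 × 12.8 = 3.2768 mol/s
Reaction term: ξ·ΔH°_rxn = 3.2768 × -18.8 = -61.604 kJ/s
Sensible, feed 112→25 °C: -320.72 kJ/s
Outlet flows (mol/s): A 9.5232, B 9.5232, C 3.2768, H₂O 3.2768
Sensible, products 25→174 °C: 580.52 kJ/s
Q = ΔH = 198.2 kJ/s = 198.2 kW
Heat supplied = 11892 kJ/min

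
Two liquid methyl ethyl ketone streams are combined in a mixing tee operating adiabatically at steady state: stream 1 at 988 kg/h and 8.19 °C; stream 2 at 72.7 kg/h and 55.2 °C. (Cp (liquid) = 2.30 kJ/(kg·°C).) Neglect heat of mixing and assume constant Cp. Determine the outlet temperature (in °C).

Adiabatic, steady state ⇒ Σ ṁᵢCp,ᵢ(T_out − Tᵢ) = 0
T_out = Σ ṁᵢCp,ᵢTᵢ / Σ ṁᵢCp,ᵢ
      = 27841 / 2439.6 = 11.412 °C

T_out = 11.4 °C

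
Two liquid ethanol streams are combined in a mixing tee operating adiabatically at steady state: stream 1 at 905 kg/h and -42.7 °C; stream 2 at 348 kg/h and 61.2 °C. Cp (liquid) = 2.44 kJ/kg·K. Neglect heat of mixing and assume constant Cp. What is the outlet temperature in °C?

Adiabatic, steady state ⇒ Σ ṁᵢCp,ᵢ(T_out − Tᵢ) = 0
T_out = Σ ṁᵢCp,ᵢTᵢ / Σ ṁᵢCp,ᵢ
      = -42324 / 3057.3 = -13.843 °C

T_out = -13.8 °C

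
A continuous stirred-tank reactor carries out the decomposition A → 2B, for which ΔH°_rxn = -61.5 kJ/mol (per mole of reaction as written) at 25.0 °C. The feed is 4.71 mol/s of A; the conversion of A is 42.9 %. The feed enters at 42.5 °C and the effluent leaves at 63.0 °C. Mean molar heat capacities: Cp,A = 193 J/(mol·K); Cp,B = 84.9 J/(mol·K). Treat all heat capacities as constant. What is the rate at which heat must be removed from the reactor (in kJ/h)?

Q_out = 387000 kJ/h

Extent of reaction ξ = 0.429 × 4.71 = 2.0206 mol/s
Reaction term: ξ·ΔH°_rxn = 2.0206 × -61.5 = -124.27 kJ/s
Sensible, feed 42.5→25 °C: -15.908 kJ/s
Outlet flows (mol/s): A 2.6894, B 4.0412
Sensible, products 25→63.0 °C: 32.762 kJ/s
Q = ΔH = -107.41 kJ/s = -107.41 kW
Heat removed = 386690 kJ/h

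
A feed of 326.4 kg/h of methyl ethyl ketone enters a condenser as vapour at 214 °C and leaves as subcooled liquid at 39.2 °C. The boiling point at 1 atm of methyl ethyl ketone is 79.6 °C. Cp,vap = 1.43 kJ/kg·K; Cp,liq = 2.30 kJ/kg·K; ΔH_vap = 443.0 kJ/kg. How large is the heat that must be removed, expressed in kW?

vapour 214→79.6 °C: -192.19 kJ/kg
condensation at 79.6 °C: -443 kJ/kg
liquid 79.6→39.2 °C: -92.92 kJ/kg
Δh = -192.19 + -443 + -92.92 = -728.11 kJ/kg
Q = ṁ·Δh = 326.4 kg/h × -728.11 kJ/kg = -237660 kJ/h
|Q| = 66.015 kW

Q_c = 66.0 kW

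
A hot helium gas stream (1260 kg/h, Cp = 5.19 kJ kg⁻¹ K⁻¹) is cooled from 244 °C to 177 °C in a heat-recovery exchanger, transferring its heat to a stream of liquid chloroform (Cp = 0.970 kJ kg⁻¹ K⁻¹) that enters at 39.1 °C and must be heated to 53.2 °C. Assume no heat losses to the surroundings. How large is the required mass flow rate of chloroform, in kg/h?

ṁ_c = 32000 kg/h

Heat released by hot stream: Q = 1260 × 5.19 × (244 − 177) = 438140 kJ/h
Energy balance on cold side (adiabatic exchanger): Q = ṁ_c·Cp_c·(T_c,out − T_c,in)
ṁ_c = 438140 / [0.970 × (53.2 − 39.1)] = 32035 kg/h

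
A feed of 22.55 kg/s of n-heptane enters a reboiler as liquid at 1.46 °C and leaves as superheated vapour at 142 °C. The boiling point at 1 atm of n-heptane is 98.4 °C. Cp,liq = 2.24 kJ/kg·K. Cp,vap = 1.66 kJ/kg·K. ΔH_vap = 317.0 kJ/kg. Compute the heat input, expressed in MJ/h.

Q = 49200 MJ/h

liquid 1.46→98.4 °C: 217.15 kJ/kg
vaporisation at 98.4 °C: 317 kJ/kg
vapour 98.4→142 °C: 72.376 kJ/kg
Δh = 217.15 + 317 + 72.376 = 606.52 kJ/kg
Q = ṁ·Δh = 22.55 kg/s × 606.52 kJ/kg = 13677 kJ/s
|Q| = 13677 kW = 49237 MJ/h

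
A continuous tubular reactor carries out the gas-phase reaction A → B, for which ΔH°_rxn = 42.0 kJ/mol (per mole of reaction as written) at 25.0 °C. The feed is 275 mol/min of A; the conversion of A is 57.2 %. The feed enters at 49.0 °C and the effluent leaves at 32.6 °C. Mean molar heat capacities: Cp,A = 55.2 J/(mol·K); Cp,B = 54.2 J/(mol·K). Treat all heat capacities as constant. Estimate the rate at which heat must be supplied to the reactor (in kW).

Extent of reaction ξ = 0.572 × 275 = 157.3 mol/min
Reaction term: ξ·ΔH°_rxn = 157.3 × 42.0 = 6606.6 kJ/min
Sensible, feed 49.0→25 °C: -364.32 kJ/min
Outlet flows (mol/min): A 117.7, B 157.3
Sensible, products 25→32.6 °C: 114.17 kJ/min
Q = ΔH = 6356.5 kJ/min = 105.94 kW
Heat supplied = 105.94 kW

Q_in = 106 kW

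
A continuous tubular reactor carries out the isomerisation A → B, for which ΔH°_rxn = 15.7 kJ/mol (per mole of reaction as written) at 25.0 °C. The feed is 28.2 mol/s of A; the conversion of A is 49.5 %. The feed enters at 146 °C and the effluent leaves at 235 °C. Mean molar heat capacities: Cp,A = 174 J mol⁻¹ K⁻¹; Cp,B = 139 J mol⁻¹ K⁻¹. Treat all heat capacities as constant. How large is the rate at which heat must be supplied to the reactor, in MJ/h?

Extent of reaction ξ = 0.495 × 28.2 = 13.959 mol/s
Reaction term: ξ·ΔH°_rxn = 13.959 × 15.7 = 219.16 kJ/s
Sensible, feed 146→25 °C: -593.72 kJ/s
Outlet flows (mol/s): A 14.241, B 13.959
Sensible, products 25→235 °C: 927.83 kJ/s
Q = ΔH = 553.26 kJ/s = 553.26 kW
Heat supplied = 1991.7 MJ/h

Q_in = 1990 MJ/h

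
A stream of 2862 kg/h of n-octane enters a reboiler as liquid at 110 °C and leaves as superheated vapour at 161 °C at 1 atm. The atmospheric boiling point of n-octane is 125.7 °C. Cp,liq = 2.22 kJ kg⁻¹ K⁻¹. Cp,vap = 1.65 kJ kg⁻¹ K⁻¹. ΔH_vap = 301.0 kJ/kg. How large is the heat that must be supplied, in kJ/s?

Q = 313 kJ/s

liquid 110→125.7 °C: 34.854 kJ/kg
vaporisation at 125.7 °C: 301 kJ/kg
vapour 125.7→161 °C: 58.245 kJ/kg
Δh = 34.854 + 301 + 58.245 = 394.1 kJ/kg
Q = ṁ·Δh = 2862 kg/h × 394.1 kJ/kg = 1.1279e+06 kJ/h
|Q| = 313.31 kW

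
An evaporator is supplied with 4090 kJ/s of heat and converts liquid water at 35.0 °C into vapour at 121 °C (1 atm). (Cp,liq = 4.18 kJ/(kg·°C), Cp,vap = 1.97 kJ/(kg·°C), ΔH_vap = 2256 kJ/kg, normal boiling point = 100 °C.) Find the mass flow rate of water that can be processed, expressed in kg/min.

ṁ = 95.5 kg/min

Δh = 4.18×(100−35.0) + 2256 + 1.97×(121−100) = 2569.1 kJ/kg
Q = 4090 kJ/s = 4090 kJ/s = 245400 kJ/min
ṁ = Q/Δh = 245400 / 2569.1 = 95.521 kg/min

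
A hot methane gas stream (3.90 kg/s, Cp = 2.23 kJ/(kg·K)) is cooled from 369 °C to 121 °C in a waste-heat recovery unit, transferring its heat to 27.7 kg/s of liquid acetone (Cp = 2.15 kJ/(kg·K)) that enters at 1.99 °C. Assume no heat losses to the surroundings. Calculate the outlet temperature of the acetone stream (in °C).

Heat released by hot stream: Q = 3.90 × 2.23 × (369 − 121) = 2156.9 kJ/s
Energy balance on cold side (adiabatic exchanger): Q = ṁ_c·Cp_c·(T_c,out − T_c,in)
T_c,out = 1.99 + 2156.9/(27.7 × 2.15) = 38.206 °C

T_c,out = 38.2 °C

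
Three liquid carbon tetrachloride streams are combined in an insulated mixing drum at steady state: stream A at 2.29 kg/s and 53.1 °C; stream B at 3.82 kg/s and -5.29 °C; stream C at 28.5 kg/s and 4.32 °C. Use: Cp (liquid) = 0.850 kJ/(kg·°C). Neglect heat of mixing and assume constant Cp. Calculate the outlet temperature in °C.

T_out = 6.49 °C

No heat crosses the boundary, so H_out = H_in.
T_out = Σ ṁᵢCp,ᵢTᵢ / Σ ṁᵢCp,ᵢ
      = 190.83 / 29.418 = 6.4869 °C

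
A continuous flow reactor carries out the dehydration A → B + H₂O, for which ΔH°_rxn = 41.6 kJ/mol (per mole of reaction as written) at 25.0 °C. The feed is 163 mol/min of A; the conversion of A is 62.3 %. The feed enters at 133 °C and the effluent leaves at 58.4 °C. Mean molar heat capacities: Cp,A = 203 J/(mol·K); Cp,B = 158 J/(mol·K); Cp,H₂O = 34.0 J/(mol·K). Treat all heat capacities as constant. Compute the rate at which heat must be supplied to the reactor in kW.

Extent of reaction ξ = 0.623 × 163 = 101.55 mol/min
Reaction term: ξ·ΔH°_rxn = 101.55 × 41.6 = 4224.4 kJ/min
Sensible, feed 133→25 °C: -3573.6 kJ/min
Outlet flows (mol/min): A 61.451, B 101.55, H₂O 101.55
Sensible, products 25→58.4 °C: 1067.9 kJ/min
Q = ΔH = 1718.7 kJ/min = 28.645 kW
Heat supplied = 28.645 kW

Q_in = 28.6 kW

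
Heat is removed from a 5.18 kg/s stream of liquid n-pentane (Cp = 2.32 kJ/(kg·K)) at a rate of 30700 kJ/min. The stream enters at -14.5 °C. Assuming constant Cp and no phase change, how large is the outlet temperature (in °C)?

Q = 30700 kJ/min = 511.67 kJ/s
ΔT = Q/(ṁ·Cp) = 511.67/(5.18×2.32) = 42.576 K
T_out = -14.5 − 42.576 = -57.076 °C

T_out = -57.1 °C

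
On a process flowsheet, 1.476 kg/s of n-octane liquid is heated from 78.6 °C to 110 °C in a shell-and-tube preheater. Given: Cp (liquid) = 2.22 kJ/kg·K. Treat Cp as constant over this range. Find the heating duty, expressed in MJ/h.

Q = 370 MJ/h

Q = ṁ·Cp·ΔT = 1.476 × 2.22 × (110 − 78.6) = 102.89 kJ/s
Heating duty = 370.4 MJ/h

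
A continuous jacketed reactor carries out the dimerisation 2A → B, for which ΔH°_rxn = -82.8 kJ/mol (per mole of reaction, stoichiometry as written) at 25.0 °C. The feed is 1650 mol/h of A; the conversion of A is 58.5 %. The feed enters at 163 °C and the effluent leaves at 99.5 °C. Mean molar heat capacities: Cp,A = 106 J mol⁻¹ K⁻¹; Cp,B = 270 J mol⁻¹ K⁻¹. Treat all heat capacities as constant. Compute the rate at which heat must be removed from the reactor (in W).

Extent of reaction ξ = 0.585 × 1650 / 2 = 482.62 mol/h
Reaction term: ξ·ΔH°_rxn = 482.62 × -82.8 = -39961 kJ/h
Sensible, feed 163→25 °C: -24136 kJ/h
Outlet flows (mol/h): A 684.75, B 482.62
Sensible, products 25→99.5 °C: 15115 kJ/h
Q = ΔH = -48982 kJ/h = -13.606 kW
Heat removed = 13606 W

Q_out = 13600 W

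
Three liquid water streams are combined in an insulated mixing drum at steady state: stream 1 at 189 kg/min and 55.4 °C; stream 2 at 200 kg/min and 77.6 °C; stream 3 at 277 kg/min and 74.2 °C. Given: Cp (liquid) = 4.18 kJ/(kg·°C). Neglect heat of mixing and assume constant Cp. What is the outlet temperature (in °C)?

T_out = 69.9 °C

No heat crosses the boundary, so H_out = H_in.
Σ ṁᵢCp,ᵢTᵢ = 189×4.18×55.4 + 200×4.18×77.6 + 277×4.18×74.2 = 194550
Σ ṁᵢCp,ᵢ = 189×4.18 + 200×4.18 + 277×4.18 = 2783.9
T_out = 194550 / 2783.9 = 69.886 °C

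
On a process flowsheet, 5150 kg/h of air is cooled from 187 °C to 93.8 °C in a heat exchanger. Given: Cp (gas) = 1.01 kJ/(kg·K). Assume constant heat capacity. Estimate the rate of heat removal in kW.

Q = ṁ·Cp·ΔT = 5150 × 1.01 × (93.8 − 187) = -484780 kJ/h
Converting: 484780 / 3600 s = 134.66 kW

Q_c = 135 kW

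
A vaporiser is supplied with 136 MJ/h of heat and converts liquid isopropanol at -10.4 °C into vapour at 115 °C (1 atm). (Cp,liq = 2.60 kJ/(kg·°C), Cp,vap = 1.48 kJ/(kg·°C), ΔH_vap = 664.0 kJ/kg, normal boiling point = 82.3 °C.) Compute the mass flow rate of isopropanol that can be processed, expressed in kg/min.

ṁ = 2.38 kg/min

Δh = 2.60×(82.3−-10.4) + 664.0 + 1.48×(115−82.3) = 953.42 kJ/kg
Q = 136 MJ/h = 37.778 kJ/s = 2266.7 kJ/min
ṁ = Q/Δh = 2266.7 / 953.42 = 2.3774 kg/min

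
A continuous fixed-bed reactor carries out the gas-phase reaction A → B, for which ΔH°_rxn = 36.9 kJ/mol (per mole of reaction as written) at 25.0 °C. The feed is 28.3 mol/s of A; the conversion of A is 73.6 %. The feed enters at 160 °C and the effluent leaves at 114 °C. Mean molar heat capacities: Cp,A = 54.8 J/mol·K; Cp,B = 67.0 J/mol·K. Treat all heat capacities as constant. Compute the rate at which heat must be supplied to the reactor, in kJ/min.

Q_in = 43200 kJ/min

Extent of reaction ξ = 0.736 × 28.3 = 20.829 mol/s
Reaction term: ξ·ΔH°_rxn = 20.829 × 36.9 = 768.58 kJ/s
Sensible, feed 160→25 °C: -209.36 kJ/s
Outlet flows (mol/s): A 7.4712, B 20.829
Sensible, products 25→114 °C: 160.64 kJ/s
Q = ΔH = 719.86 kJ/s = 719.86 kW
Heat supplied = 43192 kJ/min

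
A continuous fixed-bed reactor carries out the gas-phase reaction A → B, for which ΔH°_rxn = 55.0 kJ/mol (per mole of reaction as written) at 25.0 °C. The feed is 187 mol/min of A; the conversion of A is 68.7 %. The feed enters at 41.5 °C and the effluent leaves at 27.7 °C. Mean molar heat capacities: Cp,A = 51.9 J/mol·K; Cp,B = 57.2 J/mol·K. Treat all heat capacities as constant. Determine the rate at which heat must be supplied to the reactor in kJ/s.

Q_in = 116 kJ/s

Extent of reaction ξ = 0.687 × 187 = 128.47 mol/min
Reaction term: ξ·ΔH°_rxn = 128.47 × 55.0 = 7065.8 kJ/min
Sensible, feed 41.5→25 °C: -160.14 kJ/min
Outlet flows (mol/min): A 58.531, B 128.47
Sensible, products 25→27.7 °C: 28.043 kJ/min
Q = ΔH = 6933.7 kJ/min = 115.56 kW
Heat supplied = 115.56 kJ/s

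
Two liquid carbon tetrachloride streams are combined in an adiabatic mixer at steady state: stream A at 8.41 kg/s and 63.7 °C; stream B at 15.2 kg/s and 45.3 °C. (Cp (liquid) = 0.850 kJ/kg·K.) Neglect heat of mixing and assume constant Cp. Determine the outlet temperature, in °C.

T_out = 51.9 °C

Adiabatic, steady state ⇒ Σ ṁᵢCp,ᵢ(T_out − Tᵢ) = 0
T_out = Σ ṁᵢCp,ᵢTᵢ / Σ ṁᵢCp,ᵢ
      = 1040.6 / 20.069 = 51.854 °C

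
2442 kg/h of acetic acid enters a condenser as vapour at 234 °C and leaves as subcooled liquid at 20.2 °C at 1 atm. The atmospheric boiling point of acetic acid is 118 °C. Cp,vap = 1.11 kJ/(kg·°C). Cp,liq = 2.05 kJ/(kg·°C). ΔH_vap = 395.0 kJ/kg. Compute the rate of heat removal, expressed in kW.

Q_c = 491 kW

vapour 234→118 °C: -128.76 kJ/kg
condensation at 118 °C: -395 kJ/kg
liquid 118→20.2 °C: -200.49 kJ/kg
Δh = -128.76 + -395 + -200.49 = -724.25 kJ/kg
Q = ṁ·Δh = 2442 kg/h × -724.25 kJ/kg = -1.7686e+06 kJ/h
|Q| = 491.28 kW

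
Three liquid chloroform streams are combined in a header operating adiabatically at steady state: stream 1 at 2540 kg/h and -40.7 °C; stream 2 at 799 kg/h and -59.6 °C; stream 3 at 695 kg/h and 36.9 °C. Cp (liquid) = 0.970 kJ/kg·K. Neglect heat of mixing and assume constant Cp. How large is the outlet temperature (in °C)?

Energy balance with Q = 0: Σ ṁᵢCp,ᵢ(T_out − Tᵢ) = 0
Σ ṁᵢCp,ᵢTᵢ = 2540×0.970×-40.7 + 799×0.970×-59.6 + 695×0.970×36.9 = -121590
Σ ṁᵢCp,ᵢ = 2540×0.970 + 799×0.970 + 695×0.970 = 3913
T_out = -121590 / 3913 = -31.074 °C

T_out = -31.1 °C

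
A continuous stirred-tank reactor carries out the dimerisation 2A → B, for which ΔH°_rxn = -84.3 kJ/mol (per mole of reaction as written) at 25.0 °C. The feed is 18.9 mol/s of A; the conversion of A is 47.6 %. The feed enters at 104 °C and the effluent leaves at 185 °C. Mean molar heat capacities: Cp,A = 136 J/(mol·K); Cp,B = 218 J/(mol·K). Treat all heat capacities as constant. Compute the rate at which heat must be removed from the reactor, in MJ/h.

Extent of reaction ξ = 0.476 × 18.9 / 2 = 4.4982 mol/s
Reaction term: ξ·ΔH°_rxn = 4.4982 × -84.3 = -379.2 kJ/s
Sensible, feed 104→25 °C: -203.06 kJ/s
Outlet flows (mol/s): A 9.9036, B 4.4982
Sensible, products 25→185 °C: 372.4 kJ/s
Q = ΔH = -209.86 kJ/s = -209.86 kW
Heat removed = 755.5 MJ/h

Q_out = 755 MJ/h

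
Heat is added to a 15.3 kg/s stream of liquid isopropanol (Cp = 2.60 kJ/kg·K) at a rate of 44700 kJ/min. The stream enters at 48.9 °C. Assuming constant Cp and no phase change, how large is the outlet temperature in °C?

T_out = 67.6 °C

Q = 44700 kJ/min = 745 kJ/s
ΔT = Q/(ṁ·Cp) = 745/(15.3×2.60) = 18.728 K
T_out = 48.9 + 18.728 = 67.628 °C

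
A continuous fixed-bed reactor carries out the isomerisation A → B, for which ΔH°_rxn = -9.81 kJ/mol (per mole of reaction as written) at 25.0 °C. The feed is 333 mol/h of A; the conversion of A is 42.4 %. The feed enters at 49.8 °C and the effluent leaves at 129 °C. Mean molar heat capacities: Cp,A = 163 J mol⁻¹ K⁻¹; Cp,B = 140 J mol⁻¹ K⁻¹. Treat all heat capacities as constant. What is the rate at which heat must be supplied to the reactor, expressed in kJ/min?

Extent of reaction ξ = 0.424 × 333 = 141.19 mol/h
Reaction term: ξ·ΔH°_rxn = 141.19 × -9.81 = -1385.1 kJ/h
Sensible, feed 49.8→25 °C: -1346.1 kJ/h
Outlet flows (mol/h): A 191.81, B 141.19
Sensible, products 25→129 °C: 5307.3 kJ/h
Q = ΔH = 2576.1 kJ/h = 0.71558 kW
Heat supplied = 42.935 kJ/min

Q_in = 42.9 kJ/min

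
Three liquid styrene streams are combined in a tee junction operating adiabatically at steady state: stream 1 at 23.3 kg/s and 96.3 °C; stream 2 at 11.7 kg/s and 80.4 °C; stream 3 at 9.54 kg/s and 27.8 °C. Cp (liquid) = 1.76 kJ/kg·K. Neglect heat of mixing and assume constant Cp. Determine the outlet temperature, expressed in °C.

No heat crosses the boundary, so H_out = H_in.
Σ ṁᵢCp,ᵢTᵢ = 23.3×1.76×96.3 + 11.7×1.76×80.4 + 9.54×1.76×27.8 = 6071.4
Σ ṁᵢCp,ᵢ = 23.3×1.76 + 11.7×1.76 + 9.54×1.76 = 78.39
T_out = 6071.4 / 78.39 = 77.451 °C

T_out = 77.5 °C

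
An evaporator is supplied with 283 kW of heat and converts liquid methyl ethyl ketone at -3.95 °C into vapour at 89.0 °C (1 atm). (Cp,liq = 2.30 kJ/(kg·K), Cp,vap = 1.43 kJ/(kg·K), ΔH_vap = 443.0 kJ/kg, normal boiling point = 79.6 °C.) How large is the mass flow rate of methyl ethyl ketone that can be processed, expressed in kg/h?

Δh = 2.30×(79.6−-3.95) + 443.0 + 1.43×(89.0−79.6) = 648.61 kJ/kg
Q = 283 kW = 283 kJ/s = 1.0188e+06 kJ/h
ṁ = Q/Δh = 1.0188e+06 / 648.61 = 1570.8 kg/h

ṁ = 1570 kg/h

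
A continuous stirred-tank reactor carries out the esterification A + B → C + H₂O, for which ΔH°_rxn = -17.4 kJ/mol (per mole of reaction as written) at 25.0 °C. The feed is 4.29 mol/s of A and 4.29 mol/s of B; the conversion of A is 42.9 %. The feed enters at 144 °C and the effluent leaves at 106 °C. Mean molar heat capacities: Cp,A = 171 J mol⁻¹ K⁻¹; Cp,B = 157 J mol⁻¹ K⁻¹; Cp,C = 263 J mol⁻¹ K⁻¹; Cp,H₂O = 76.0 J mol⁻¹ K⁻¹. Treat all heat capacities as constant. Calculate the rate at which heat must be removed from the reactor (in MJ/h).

Extent of reaction ξ = 0.429 × 4.29 = 1.8404 mol/s
Reaction term: ξ·ΔH°_rxn = 1.8404 × -17.4 = -32.023 kJ/s
Sensible, feed 144→25 °C: -167.45 kJ/s
Outlet flows (mol/s): A 2.4496, B 2.4496, C 1.8404, H₂O 1.8404
Sensible, products 25→106 °C: 115.62 kJ/s
Q = ΔH = -83.854 kJ/s = -83.854 kW
Heat removed = 301.87 MJ/h

Q_out = 302 MJ/h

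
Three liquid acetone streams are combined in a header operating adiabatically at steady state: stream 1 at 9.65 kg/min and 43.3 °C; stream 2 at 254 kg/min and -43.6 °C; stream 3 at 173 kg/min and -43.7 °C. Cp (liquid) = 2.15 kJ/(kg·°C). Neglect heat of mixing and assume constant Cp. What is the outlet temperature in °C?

No heat crosses the boundary, so H_out = H_in.
T_out = Σ ṁᵢCp,ᵢTᵢ / Σ ṁᵢCp,ᵢ
      = -39166 / 938.8 = -41.719 °C

T_out = -41.7 °C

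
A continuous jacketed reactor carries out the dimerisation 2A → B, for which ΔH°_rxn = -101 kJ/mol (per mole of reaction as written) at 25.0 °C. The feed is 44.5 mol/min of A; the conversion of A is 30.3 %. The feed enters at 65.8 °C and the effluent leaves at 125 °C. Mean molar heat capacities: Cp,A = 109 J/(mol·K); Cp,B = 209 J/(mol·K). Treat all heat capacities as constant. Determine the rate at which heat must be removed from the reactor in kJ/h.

Q_out = 24000 kJ/h

Extent of reaction ξ = 0.303 × 44.5 / 2 = 6.7417 mol/min
Reaction term: ξ·ΔH°_rxn = 6.7417 × -101 = -680.92 kJ/min
Sensible, feed 65.8→25 °C: -197.9 kJ/min
Outlet flows (mol/min): A 31.017, B 6.7417
Sensible, products 25→125 °C: 478.98 kJ/min
Q = ΔH = -399.83 kJ/min = -6.6639 kW
Heat removed = 23990 kJ/h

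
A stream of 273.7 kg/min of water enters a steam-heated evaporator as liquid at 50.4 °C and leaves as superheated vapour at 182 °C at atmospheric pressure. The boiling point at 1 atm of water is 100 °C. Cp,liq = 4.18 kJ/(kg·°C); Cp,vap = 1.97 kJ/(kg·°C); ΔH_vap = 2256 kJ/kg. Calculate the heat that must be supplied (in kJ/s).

Q = 12000 kJ/s

liquid 50.4→100 °C: 207.33 kJ/kg
vaporisation at 100 °C: 2256 kJ/kg
vapour 100→182 °C: 161.54 kJ/kg
Δh = 207.33 + 2256 + 161.54 = 2624.9 kJ/kg
Q = ṁ·Δh = 273.7 kg/min × 2624.9 kJ/kg = 718430 kJ/min
|Q| = 11974 kW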